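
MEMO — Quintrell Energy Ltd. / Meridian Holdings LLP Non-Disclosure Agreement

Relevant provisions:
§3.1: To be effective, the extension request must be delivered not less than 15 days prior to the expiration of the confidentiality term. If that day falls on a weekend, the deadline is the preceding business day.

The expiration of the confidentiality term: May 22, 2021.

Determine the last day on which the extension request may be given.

Counting back 15 calendar days from May 22, 2021 gives May 7, 2021. That is a Friday, so no adjustment is needed.

May 7, 2021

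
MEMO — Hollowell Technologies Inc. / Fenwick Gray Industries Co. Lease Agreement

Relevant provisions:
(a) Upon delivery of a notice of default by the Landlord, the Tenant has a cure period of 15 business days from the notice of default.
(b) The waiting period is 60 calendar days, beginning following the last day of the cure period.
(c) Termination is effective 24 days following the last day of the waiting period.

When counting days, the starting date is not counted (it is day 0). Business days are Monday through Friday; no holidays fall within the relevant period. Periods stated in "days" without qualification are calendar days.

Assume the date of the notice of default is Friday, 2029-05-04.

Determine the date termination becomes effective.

The last day of the cure period: 15 business days after Friday, 2029-05-04, skipping weekends — May 7, May 8, May 9, May 10, …, May 23, May 24, May 25 — lands on Friday, 2029-05-25.
The last day of the waiting period: 60 calendar days after 2029-05-25 is 2029-07-24.
The date termination becomes effective: 24 calendar days after 2029-07-24 is 2029-08-17.

2029-08-17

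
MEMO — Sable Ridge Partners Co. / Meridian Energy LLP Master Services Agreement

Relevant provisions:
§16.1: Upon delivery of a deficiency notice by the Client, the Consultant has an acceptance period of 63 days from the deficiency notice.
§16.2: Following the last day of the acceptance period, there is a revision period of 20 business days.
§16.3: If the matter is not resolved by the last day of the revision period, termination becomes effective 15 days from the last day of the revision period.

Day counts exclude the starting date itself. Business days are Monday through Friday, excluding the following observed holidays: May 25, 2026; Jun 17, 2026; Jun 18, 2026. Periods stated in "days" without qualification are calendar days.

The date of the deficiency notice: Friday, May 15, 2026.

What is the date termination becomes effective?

Aug 29, 2026

Adding 63 calendar days to May 15, 2026 gives Jul 17, 2026, which is the last day of the acceptance period.
From Friday, Jul 17, 2026, 20 business days (Jul 20, Jul 21, Jul 22, Jul 23, …, Aug 12, Aug 13, Aug 14, skipping weekends) brings us to Friday, Aug 14, 2026, which is the last day of the revision period.
Adding 15 calendar days to Aug 14, 2026 gives Aug 29, 2026, which is the date termination becomes effective.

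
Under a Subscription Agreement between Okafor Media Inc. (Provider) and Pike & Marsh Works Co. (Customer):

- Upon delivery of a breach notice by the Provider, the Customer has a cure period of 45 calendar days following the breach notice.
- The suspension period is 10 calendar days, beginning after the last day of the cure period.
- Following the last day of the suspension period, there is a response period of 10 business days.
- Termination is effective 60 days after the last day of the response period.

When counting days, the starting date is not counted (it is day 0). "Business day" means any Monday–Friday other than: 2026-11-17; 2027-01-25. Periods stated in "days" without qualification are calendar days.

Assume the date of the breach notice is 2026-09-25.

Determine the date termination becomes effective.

The last day of the cure period: 45 calendar days after 2026-09-25 is 2026-11-09.
The last day of the suspension period: 2026-11-09 + 10 days = 2026-11-19.
The last day of the response period: counting 10 business days from Thursday, 2026-11-19 (Nov 20, Nov 23, Nov 24, Nov 25, Nov 26, Nov 27, Nov 30, Dec 1, Dec 2, Dec 3, skipping weekends) reaches Thursday, 2026-12-03.
The date termination becomes effective: 2026-12-03 + 60 days = 2027-02-01.

2027-02-01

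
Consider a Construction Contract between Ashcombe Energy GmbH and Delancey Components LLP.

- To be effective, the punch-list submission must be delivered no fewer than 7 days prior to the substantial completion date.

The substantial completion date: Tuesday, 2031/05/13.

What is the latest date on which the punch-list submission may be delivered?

2031/05/06

Counting back 7 calendar days from 2031/05/13 gives 2031/05/06.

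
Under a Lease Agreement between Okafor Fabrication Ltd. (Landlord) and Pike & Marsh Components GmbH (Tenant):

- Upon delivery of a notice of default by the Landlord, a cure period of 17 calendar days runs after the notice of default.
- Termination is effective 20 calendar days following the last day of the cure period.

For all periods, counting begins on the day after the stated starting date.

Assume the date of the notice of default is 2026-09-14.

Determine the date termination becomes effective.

The last day of the cure period: 17 calendar days after 2026-09-14 is 2026-10-01.
The date termination becomes effective: 20 calendar days after 2026-10-01 is 2026-10-21.

2026-10-21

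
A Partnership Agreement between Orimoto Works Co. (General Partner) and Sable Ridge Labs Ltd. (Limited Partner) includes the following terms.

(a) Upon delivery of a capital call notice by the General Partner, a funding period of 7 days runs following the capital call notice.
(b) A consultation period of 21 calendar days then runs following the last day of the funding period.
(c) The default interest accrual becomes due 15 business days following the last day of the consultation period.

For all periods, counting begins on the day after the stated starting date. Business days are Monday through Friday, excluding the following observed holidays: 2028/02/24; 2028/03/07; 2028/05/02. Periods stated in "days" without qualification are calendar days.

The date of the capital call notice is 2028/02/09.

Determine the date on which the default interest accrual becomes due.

2028/03/29

The last day of the funding period: 7 calendar days after 2028/02/09 is 2028/02/16.
The last day of the consultation period: 21 calendar days after 2028/02/16 is 2028/03/08.
From Wednesday, 2028/03/08, 15 business days (Mar 9, Mar 10, Mar 13, Mar 14, …, Mar 27, Mar 28, Mar 29, skipping weekends) brings us to Wednesday, 2028/03/29, which is the date on which the default interest accrual becomes due.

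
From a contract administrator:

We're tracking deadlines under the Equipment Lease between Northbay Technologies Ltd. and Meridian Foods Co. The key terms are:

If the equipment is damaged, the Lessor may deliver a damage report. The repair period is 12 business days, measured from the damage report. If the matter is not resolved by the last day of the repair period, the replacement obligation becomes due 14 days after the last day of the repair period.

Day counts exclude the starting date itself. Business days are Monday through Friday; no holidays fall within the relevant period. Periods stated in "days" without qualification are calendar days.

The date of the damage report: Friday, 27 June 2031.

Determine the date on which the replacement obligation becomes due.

29 July 2031

The last day of the repair period: counting 12 business days from Friday, 27 June 2031 (Jun 30, Jul 1, Jul 2, Jul 3, …, Jul 11, Jul 14, Jul 15, skipping weekends) reaches Tuesday, 15 July 2031.
The date on which the replacement obligation becomes due: 15 July 2031 + 14 days = 29 July 2031.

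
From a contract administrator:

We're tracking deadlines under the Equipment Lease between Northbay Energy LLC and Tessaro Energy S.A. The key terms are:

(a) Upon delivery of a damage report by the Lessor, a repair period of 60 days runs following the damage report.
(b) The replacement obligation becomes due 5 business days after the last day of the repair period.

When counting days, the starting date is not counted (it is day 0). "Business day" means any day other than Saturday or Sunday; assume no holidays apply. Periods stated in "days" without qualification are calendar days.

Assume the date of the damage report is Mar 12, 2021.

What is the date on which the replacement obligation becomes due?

The last day of the repair period: 60 calendar days after Mar 12, 2021 is May 11, 2021.
The date on which the replacement obligation becomes due: 5 business days after Tuesday, May 11, 2021, skipping weekends — May 12, May 13, May 14, May 17, May 18 — lands on Tuesday, May 18, 2021.

May 18, 2021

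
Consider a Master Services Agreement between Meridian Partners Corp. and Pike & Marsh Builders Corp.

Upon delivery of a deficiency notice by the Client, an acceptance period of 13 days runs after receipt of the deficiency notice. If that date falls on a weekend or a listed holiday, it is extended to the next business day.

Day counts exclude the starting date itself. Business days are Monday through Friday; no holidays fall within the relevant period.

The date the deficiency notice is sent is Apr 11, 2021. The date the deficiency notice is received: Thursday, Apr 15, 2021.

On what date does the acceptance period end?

Adding 13 calendar days to Apr 15, 2021 gives Apr 28, 2021, which is the last day of the acceptance period. Apr 28, 2021 is a Wednesday, so no roll-forward applies.

Apr 28, 2021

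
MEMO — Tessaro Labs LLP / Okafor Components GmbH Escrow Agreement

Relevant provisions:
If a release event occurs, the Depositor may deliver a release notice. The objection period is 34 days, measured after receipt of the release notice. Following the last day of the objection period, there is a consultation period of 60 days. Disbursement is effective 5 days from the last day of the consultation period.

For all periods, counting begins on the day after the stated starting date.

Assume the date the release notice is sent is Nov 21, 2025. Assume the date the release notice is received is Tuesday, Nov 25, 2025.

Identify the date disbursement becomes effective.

The last day of the objection period: 34 calendar days after Nov 25, 2025 is Dec 29, 2025.
Adding 60 calendar days to Dec 29, 2025 gives Feb 27, 2026, which is the last day of the consultation period.
Adding 5 calendar days to Feb 27, 2026 gives Mar 4, 2026, which is the date disbursement becomes effective.

Mar 4, 2026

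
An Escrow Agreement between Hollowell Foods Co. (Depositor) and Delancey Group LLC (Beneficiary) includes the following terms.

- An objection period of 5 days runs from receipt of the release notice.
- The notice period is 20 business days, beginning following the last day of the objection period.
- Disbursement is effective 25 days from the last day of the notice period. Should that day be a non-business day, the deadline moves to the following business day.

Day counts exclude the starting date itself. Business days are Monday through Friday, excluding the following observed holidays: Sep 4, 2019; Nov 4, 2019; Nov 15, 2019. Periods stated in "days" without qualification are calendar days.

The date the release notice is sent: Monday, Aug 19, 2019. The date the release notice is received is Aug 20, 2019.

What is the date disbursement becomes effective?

Oct 18, 2019

The last day of the objection period: 5 calendar days after Aug 20, 2019 is Aug 25, 2019.
From Sunday, Aug 25, 2019, 20 business days (Aug 26, Aug 27, Aug 28, Aug 29, …, Sep 19, Sep 20, Sep 23, skipping weekends and the listed holiday on Sep 4) brings us to Monday, Sep 23, 2019, which is the last day of the notice period.
The date disbursement becomes effective: 25 calendar days after Sep 23, 2019 is Oct 18, 2019. Oct 18, 2019 is a Friday and is not a listed holiday, so no roll-forward applies.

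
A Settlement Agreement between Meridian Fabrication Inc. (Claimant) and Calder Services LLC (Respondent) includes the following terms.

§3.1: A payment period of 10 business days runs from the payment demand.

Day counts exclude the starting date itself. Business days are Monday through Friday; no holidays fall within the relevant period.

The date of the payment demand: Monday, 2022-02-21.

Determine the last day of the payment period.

The last day of the payment period: counting 10 business days from Monday, 2022-02-21 (Feb 22, Feb 23, Feb 24, Feb 25, Feb 28, Mar 1, Mar 2, Mar 3, Mar 4, Mar 7, skipping weekends) reaches Monday, 2022-03-07.

2022-03-07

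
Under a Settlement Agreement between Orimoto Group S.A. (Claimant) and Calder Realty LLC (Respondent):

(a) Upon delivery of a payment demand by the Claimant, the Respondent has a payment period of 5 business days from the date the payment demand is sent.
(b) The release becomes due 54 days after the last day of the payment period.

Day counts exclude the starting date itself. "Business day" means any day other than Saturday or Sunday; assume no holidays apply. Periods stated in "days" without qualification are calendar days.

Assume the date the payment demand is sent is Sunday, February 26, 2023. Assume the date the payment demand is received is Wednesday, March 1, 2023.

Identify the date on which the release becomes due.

April 26, 2023

From Sunday, February 26, 2023, 5 business days (Feb 27, Feb 28, Mar 1, Mar 2, Mar 3, skipping weekends) brings us to Friday, March 3, 2023, which is the last day of the payment period.
The date on which the release becomes due: March 3, 2023 + 54 days = April 26, 2023.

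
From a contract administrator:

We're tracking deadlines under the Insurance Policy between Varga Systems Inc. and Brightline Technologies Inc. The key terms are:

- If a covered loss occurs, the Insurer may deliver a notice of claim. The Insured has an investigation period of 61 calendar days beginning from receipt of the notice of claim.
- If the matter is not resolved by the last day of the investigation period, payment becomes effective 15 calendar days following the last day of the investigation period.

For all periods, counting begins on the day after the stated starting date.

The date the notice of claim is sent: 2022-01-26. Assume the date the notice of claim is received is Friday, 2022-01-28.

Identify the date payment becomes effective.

2022-04-14

The last day of the investigation period: 61 calendar days after 2022-01-28 is 2022-03-30.
Adding 15 calendar days to 2022-03-30 gives 2022-04-14, which is the date payment becomes effective.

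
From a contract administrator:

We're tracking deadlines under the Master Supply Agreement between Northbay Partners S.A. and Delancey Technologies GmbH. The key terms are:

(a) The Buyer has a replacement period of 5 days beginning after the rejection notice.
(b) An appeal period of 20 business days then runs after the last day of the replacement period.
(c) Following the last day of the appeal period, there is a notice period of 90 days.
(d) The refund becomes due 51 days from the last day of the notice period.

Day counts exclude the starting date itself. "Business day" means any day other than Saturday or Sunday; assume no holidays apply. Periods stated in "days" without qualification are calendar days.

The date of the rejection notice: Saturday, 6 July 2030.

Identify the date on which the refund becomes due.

27 December 2030

The last day of the replacement period: 6 July 2030 + 5 days = 11 July 2030.
From Thursday, 11 July 2030, 20 business days (Jul 12, Jul 15, Jul 16, Jul 17, …, Aug 6, Aug 7, Aug 8, skipping weekends) brings us to Thursday, 8 August 2030, which is the last day of the appeal period.
The last day of the notice period: 90 calendar days after 8 August 2030 is 6 November 2030.
Adding 51 calendar days to 6 November 2030 gives 27 December 2030, which is the date on which the refund becomes due.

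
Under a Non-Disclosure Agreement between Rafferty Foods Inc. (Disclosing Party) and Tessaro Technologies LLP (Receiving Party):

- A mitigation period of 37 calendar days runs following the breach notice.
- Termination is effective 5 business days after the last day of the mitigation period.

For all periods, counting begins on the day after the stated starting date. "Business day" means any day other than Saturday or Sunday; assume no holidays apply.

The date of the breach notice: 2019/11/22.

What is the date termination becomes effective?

2020/01/03

The last day of the mitigation period: 37 calendar days after 2019/11/22 is 2019/12/29.
From Sunday, 2019/12/29, 5 business days (Dec 30, Dec 31, Jan 1, Jan 2, Jan 3, skipping weekends) brings us to Friday, 2020/01/03, which is the date termination becomes effective.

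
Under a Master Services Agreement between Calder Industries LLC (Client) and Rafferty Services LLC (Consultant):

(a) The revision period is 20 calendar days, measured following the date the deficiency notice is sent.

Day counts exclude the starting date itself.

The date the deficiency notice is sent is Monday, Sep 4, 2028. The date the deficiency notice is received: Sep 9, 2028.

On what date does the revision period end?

The last day of the revision period: Sep 4, 2028 + 20 days = Sep 24, 2028.

Sep 24, 2028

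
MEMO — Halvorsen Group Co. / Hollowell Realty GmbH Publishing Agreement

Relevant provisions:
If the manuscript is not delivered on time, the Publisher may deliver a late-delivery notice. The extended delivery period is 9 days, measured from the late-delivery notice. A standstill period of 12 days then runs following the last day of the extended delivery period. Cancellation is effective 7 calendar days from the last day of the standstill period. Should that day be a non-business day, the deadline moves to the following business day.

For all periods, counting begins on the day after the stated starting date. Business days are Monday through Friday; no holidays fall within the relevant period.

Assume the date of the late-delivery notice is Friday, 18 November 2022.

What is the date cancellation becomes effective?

The last day of the extended delivery period: 18 November 2022 + 9 days = 27 November 2022.
The last day of the standstill period: 12 calendar days after 27 November 2022 is 9 December 2022.
The date cancellation becomes effective: 7 calendar days after 9 December 2022 is 16 December 2022. 16 December 2022 is a Friday, so no roll-forward applies.

16 December 2022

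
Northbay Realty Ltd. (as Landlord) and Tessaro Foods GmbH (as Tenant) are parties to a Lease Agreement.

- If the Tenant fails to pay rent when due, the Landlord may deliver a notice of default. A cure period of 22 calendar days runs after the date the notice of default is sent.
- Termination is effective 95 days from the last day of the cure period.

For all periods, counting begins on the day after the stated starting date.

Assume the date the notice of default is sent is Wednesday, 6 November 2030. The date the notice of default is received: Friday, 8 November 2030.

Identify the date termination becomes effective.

3 March 2031

The last day of the cure period: 6 November 2030 + 22 days = 28 November 2030.
Adding 95 calendar days to 28 November 2030 gives 3 March 2031, which is the date termination becomes effective.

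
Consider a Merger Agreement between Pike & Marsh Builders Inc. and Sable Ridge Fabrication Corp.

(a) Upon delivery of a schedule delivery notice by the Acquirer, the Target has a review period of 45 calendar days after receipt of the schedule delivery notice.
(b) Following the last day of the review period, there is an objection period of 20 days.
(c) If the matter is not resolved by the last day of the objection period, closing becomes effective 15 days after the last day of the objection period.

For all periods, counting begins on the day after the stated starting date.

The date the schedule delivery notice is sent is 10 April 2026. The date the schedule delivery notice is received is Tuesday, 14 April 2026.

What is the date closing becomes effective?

3 July 2026

The last day of the review period: 14 April 2026 + 45 days = 29 May 2026.
The last day of the objection period: 20 calendar days after 29 May 2026 is 18 June 2026.
Adding 15 calendar days to 18 June 2026 gives 3 July 2026, which is the date closing becomes effective.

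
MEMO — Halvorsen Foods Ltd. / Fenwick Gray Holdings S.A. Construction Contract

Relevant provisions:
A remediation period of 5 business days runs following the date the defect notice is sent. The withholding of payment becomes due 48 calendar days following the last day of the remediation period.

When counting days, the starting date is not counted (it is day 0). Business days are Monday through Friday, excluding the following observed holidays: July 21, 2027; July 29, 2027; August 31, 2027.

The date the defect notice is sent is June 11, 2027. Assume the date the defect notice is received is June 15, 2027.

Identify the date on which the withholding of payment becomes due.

From Friday, June 11, 2027, 5 business days (Jun 14, Jun 15, Jun 16, Jun 17, Jun 18, skipping weekends) brings us to Friday, June 18, 2027, which is the last day of the remediation period.
Adding 48 calendar days to June 18, 2027 gives August 5, 2027, which is the date on which the withholding of payment becomes due.

August 5, 2027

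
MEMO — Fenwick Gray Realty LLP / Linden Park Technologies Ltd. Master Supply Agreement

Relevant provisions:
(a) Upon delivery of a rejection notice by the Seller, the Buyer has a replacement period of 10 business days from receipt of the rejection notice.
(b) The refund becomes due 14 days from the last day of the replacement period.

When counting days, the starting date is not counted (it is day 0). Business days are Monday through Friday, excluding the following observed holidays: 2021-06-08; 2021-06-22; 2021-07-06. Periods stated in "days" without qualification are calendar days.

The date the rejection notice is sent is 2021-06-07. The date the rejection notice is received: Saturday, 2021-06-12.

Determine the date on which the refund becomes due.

From Saturday, 2021-06-12, 10 business days (Jun 14, Jun 15, Jun 16, Jun 17, Jun 18, Jun 21, Jun 23, Jun 24, Jun 25, Jun 28, skipping weekends and the listed holiday on Jun 22) brings us to Monday, 2021-06-28, which is the last day of the replacement period.
The date on which the refund becomes due: 14 calendar days after 2021-06-28 is 2021-07-12.

2021-07-12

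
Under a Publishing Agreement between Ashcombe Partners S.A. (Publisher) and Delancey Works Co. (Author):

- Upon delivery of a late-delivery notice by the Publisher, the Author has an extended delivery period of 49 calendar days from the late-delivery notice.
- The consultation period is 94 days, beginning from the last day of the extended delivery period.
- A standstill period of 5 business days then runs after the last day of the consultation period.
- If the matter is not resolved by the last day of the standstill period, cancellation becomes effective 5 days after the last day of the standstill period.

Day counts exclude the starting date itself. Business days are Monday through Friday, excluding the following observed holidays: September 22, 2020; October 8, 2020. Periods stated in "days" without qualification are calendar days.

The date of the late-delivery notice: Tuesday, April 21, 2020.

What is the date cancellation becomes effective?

September 23, 2020

Adding 49 calendar days to April 21, 2020 gives June 9, 2020, which is the last day of the extended delivery period.
The last day of the consultation period: 94 calendar days after June 9, 2020 is September 11, 2020.
The last day of the standstill period: counting 5 business days from Friday, September 11, 2020 (Sep 14, Sep 15, Sep 16, Sep 17, Sep 18, skipping weekends) reaches Friday, September 18, 2020.
Adding 5 calendar days to September 18, 2020 gives September 23, 2020, which is the date cancellation becomes effective.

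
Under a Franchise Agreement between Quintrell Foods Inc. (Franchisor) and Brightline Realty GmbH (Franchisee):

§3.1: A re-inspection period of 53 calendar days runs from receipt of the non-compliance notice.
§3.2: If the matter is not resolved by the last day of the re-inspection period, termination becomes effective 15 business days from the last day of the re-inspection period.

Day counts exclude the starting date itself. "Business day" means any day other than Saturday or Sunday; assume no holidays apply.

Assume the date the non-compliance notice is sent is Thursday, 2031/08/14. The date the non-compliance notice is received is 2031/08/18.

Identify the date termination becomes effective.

The last day of the re-inspection period: 53 calendar days after 2031/08/18 is 2031/10/10.
The date termination becomes effective: counting 15 business days from Friday, 2031/10/10 (Oct 13, Oct 14, Oct 15, Oct 16, …, Oct 29, Oct 30, Oct 31, skipping weekends) reaches Friday, 2031/10/31.

2031/10/31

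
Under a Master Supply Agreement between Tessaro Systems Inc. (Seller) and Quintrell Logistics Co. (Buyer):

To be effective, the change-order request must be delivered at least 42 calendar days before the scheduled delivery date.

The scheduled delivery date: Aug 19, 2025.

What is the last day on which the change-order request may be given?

Jul 8, 2025

Counting back 42 calendar days from Aug 19, 2025 gives Jul 8, 2025.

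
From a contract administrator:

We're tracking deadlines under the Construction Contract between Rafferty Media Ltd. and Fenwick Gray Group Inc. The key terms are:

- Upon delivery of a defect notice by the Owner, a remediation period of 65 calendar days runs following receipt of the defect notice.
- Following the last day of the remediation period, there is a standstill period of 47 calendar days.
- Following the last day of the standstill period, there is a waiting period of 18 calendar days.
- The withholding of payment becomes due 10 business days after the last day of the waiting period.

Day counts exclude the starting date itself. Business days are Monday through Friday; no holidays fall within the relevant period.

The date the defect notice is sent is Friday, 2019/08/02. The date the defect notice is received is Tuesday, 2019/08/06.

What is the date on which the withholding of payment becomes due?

2019/12/27

The last day of the remediation period: 65 calendar days after 2019/08/06 is 2019/10/10.
The last day of the standstill period: 47 calendar days after 2019/10/10 is 2019/11/26.
Adding 18 calendar days to 2019/11/26 gives 2019/12/14, which is the last day of the waiting period.
The date on which the withholding of payment becomes due: counting 10 business days from Saturday, 2019/12/14 (Dec 16, Dec 17, Dec 18, Dec 19, Dec 20, Dec 23, Dec 24, Dec 25, Dec 26, Dec 27, skipping weekends) reaches Friday, 2019/12/27.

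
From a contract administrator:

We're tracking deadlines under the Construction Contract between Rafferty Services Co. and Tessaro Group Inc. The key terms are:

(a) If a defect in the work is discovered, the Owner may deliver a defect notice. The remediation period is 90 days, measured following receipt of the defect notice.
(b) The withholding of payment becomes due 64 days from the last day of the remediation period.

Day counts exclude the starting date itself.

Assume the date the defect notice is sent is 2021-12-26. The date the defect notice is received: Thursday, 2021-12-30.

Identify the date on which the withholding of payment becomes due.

The last day of the remediation period: 90 calendar days after 2021-12-30 is 2022-03-30.
The date on which the withholding of payment becomes due: 2022-03-30 + 64 days = 2022-06-02.

2022-06-02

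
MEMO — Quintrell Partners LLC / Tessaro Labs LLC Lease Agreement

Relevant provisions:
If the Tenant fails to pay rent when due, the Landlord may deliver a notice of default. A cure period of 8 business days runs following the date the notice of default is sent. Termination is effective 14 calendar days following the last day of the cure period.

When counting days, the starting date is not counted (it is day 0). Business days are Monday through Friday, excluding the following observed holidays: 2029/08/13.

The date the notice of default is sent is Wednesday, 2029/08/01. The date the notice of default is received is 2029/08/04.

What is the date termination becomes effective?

The last day of the cure period: counting 8 business days from Wednesday, 2029/08/01 (Aug 2, Aug 3, Aug 6, Aug 7, Aug 8, Aug 9, Aug 10, Aug 14, skipping weekends and the listed holiday on Aug 13) reaches Tuesday, 2029/08/14.
Adding 14 calendar days to 2029/08/14 gives 2029/08/28, which is the date termination becomes effective.

2029/08/28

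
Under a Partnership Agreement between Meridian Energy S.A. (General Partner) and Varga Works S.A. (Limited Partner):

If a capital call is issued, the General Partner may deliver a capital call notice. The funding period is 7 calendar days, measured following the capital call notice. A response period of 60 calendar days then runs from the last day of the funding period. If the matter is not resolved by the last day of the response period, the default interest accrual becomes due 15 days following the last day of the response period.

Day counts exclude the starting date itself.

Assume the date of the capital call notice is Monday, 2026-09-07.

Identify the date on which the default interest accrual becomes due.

The last day of the funding period: 2026-09-07 + 7 days = 2026-09-14.
The last day of the response period: 60 calendar days after 2026-09-14 is 2026-11-13.
Adding 15 calendar days to 2026-11-13 gives 2026-11-28, which is the date on which the default interest accrual becomes due.

2026-11-28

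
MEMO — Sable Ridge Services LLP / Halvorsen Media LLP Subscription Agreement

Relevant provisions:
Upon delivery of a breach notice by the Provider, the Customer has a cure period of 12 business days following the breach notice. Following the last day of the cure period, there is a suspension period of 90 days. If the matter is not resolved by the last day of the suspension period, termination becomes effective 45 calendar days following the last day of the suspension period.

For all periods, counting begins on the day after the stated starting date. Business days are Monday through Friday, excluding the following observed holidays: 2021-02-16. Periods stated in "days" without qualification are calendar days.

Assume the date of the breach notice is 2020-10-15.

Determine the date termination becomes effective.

The last day of the cure period: counting 12 business days from Thursday, 2020-10-15 (Oct 16, Oct 19, Oct 20, Oct 21, …, Oct 29, Oct 30, Nov 2, skipping weekends) reaches Monday, 2020-11-02.
Adding 90 calendar days to 2020-11-02 gives 2021-01-31, which is the last day of the suspension period.
The date termination becomes effective: 2021-01-31 + 45 days = 2021-03-17.

2021-03-17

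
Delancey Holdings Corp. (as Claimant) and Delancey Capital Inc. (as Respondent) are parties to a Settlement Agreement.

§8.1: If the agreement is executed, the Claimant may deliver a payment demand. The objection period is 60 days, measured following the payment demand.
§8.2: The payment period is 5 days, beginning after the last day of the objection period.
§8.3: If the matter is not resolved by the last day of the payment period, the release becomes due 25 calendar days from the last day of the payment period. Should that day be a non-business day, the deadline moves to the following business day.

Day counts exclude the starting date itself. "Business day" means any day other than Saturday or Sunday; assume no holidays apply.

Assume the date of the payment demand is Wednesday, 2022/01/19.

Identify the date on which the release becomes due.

The last day of the objection period: 2022/01/19 + 60 days = 2022/03/20.
Adding 5 calendar days to 2022/03/20 gives 2022/03/25, which is the last day of the payment period.
The date on which the release becomes due: 25 calendar days after 2022/03/25 is 2022/04/19. 2022/04/19 is a Tuesday, so no roll-forward applies.

2022/04/19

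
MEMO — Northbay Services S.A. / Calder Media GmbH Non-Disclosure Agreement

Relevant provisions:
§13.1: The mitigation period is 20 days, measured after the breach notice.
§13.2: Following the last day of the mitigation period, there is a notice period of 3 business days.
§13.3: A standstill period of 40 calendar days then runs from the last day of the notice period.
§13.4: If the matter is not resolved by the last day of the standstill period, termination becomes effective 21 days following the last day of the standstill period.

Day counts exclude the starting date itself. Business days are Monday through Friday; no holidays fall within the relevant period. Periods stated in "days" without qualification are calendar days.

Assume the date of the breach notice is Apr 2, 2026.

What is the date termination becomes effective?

The last day of the mitigation period: 20 calendar days after Apr 2, 2026 is Apr 22, 2026.
From Wednesday, Apr 22, 2026, 3 business days (Apr 23, Apr 24, Apr 27, skipping weekends) brings us to Monday, Apr 27, 2026, which is the last day of the notice period.
The last day of the standstill period: 40 calendar days after Apr 27, 2026 is Jun 6, 2026.
The date termination becomes effective: Jun 6, 2026 + 21 days = Jun 27, 2026.

Jun 27, 2026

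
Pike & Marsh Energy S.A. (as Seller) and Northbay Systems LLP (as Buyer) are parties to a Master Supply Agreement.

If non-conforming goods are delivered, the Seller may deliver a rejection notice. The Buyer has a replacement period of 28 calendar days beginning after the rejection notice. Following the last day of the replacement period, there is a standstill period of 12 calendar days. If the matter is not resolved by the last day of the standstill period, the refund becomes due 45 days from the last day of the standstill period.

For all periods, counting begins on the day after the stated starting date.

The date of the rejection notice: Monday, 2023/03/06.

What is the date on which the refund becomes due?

2023/05/30

Adding 28 calendar days to 2023/03/06 gives 2023/04/03, which is the last day of the replacement period.
Adding 12 calendar days to 2023/04/03 gives 2023/04/15, which is the last day of the standstill period.
The date on which the refund becomes due: 2023/04/15 + 45 days = 2023/05/30.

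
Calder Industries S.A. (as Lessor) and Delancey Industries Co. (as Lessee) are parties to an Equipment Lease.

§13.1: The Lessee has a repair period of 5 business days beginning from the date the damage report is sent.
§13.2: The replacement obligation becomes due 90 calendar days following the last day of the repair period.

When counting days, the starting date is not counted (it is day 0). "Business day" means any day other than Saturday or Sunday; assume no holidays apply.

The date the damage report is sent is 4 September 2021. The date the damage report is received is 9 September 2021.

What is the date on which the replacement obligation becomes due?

9 December 2021

The last day of the repair period: 5 business days after Saturday, 4 September 2021, skipping weekends — Sep 6, Sep 7, Sep 8, Sep 9, Sep 10 — lands on Friday, 10 September 2021.
The date on which the replacement obligation becomes due: 10 September 2021 + 90 days = 9 December 2021.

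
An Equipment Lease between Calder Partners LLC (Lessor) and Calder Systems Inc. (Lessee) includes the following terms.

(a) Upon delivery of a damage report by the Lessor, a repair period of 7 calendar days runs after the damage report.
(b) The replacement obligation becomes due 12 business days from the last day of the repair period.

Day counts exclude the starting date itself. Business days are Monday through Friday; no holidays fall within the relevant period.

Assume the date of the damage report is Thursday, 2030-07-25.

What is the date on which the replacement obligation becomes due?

2030-08-19

The last day of the repair period: 2030-07-25 + 7 days = 2030-08-01.
From Thursday, 2030-08-01, 12 business days (Aug 2, Aug 5, Aug 6, Aug 7, …, Aug 15, Aug 16, Aug 19, skipping weekends) brings us to Monday, 2030-08-19, which is the date on which the replacement obligation becomes due.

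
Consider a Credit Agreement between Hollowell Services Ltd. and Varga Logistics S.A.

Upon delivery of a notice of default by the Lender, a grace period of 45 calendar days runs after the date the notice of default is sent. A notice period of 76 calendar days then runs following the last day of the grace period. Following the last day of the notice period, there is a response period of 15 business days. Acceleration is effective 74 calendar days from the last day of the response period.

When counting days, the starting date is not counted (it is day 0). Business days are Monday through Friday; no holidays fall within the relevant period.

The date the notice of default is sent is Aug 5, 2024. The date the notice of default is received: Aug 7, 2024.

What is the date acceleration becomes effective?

The last day of the grace period: 45 calendar days after Aug 5, 2024 is Sep 19, 2024.
The last day of the notice period: Sep 19, 2024 + 76 days = Dec 4, 2024.
From Wednesday, Dec 4, 2024, 15 business days (Dec 5, Dec 6, Dec 9, Dec 10, …, Dec 23, Dec 24, Dec 25, skipping weekends) brings us to Wednesday, Dec 25, 2024, which is the last day of the response period.
Adding 74 calendar days to Dec 25, 2024 gives Mar 9, 2025, which is the date acceleration becomes effective.

Mar 9, 2025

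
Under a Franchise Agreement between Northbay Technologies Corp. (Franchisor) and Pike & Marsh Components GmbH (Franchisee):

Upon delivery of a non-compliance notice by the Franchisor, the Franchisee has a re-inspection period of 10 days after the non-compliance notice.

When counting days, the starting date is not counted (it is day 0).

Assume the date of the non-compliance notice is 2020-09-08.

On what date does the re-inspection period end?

The last day of the re-inspection period: 2020-09-08 + 10 days = 2020-09-18.

2020-09-18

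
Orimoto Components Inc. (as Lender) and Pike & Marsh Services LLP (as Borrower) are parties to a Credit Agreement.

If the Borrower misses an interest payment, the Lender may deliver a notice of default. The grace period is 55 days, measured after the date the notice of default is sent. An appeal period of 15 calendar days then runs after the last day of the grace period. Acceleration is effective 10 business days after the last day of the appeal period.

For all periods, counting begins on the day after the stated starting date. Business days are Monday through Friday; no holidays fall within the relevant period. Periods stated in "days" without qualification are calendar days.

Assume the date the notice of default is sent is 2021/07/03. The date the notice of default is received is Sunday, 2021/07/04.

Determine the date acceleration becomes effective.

2021/09/24

Adding 55 calendar days to 2021/07/03 gives 2021/08/27, which is the last day of the grace period.
Adding 15 calendar days to 2021/08/27 gives 2021/09/11, which is the last day of the appeal period.
From Saturday, 2021/09/11, 10 business days (Sep 13, Sep 14, Sep 15, Sep 16, Sep 17, Sep 20, Sep 21, Sep 22, Sep 23, Sep 24, skipping weekends) brings us to Friday, 2021/09/24, which is the date acceleration becomes effective.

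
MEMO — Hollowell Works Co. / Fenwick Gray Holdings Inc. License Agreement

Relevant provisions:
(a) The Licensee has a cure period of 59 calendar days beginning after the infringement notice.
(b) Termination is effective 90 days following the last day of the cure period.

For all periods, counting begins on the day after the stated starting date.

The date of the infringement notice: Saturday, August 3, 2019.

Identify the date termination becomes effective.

December 30, 2019

Adding 59 calendar days to August 3, 2019 gives October 1, 2019, which is the last day of the cure period.
Adding 90 calendar days to October 1, 2019 gives December 30, 2019, which is the date termination becomes effective.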